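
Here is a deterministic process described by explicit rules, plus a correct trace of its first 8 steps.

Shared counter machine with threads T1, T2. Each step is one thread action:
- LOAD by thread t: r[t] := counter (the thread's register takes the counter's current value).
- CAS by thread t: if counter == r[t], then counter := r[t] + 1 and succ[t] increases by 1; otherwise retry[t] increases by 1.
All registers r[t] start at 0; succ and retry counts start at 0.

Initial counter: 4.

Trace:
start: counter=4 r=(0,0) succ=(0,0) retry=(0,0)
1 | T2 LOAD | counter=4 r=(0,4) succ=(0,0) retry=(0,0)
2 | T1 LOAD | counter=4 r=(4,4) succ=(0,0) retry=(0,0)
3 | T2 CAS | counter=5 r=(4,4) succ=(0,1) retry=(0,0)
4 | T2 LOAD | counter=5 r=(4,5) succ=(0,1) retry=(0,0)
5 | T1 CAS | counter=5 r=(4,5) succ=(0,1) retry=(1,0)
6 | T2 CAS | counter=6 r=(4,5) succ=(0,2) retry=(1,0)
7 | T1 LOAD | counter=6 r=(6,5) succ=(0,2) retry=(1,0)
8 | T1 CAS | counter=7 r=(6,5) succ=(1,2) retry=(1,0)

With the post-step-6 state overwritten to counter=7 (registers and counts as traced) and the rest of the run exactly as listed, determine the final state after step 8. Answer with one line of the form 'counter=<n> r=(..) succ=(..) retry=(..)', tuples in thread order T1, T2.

state after step 6 := counter=7 r=(4,5) succ=(0,2) retry=(1,0)
7 | T1 LOAD | counter=7 r=(7,5) succ=(0,2) retry=(1,0)
8 | T1 CAS | counter=8 r=(7,5) succ=(1,2) retry=(1,0)

counter=8 r=(7,5) succ=(1,2) retry=(1,0)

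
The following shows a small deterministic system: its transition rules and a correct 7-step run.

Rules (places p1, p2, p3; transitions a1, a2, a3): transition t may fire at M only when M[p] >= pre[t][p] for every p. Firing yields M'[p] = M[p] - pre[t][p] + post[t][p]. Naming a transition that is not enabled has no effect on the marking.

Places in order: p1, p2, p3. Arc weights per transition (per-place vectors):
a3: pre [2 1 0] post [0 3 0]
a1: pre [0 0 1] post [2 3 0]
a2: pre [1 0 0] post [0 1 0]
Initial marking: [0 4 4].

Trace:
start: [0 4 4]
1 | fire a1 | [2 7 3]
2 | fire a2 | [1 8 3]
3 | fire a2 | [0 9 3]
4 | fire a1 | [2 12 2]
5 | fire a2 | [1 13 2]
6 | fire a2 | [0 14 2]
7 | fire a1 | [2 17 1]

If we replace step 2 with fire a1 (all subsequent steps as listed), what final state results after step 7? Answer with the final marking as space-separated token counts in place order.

5 19 0

(re-executing from step 2 with the substitution; state before step 2: [2 7 3])
2 | fire a1 | [4 10 2]
3 | fire a2 | [3 11 2]
4 | fire a1 | [5 14 1]
5 | fire a2 | [4 15 1]
6 | fire a2 | [3 16 1]
7 | fire a1 | [5 19 0]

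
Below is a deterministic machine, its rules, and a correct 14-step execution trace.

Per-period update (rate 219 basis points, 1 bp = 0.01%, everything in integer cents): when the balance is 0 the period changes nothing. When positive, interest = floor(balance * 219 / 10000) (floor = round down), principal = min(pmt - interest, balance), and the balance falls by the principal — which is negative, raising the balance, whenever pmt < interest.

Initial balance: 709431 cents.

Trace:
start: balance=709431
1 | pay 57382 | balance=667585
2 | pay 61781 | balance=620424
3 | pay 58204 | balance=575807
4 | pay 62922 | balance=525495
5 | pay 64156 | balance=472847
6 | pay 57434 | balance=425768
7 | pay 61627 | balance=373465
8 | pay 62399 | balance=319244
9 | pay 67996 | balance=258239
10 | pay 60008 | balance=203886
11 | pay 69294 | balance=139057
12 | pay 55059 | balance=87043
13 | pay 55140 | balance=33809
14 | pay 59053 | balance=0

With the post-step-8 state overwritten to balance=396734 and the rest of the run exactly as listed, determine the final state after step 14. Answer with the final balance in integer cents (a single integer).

state after step 8 := balance=396734
9 | pay 67996 | balance=337426
10 | pay 60008 | balance=284807
11 | pay 69294 | balance=221750
12 | pay 55059 | balance=171547
13 | pay 55140 | balance=120163
14 | pay 59053 | balance=63741

63741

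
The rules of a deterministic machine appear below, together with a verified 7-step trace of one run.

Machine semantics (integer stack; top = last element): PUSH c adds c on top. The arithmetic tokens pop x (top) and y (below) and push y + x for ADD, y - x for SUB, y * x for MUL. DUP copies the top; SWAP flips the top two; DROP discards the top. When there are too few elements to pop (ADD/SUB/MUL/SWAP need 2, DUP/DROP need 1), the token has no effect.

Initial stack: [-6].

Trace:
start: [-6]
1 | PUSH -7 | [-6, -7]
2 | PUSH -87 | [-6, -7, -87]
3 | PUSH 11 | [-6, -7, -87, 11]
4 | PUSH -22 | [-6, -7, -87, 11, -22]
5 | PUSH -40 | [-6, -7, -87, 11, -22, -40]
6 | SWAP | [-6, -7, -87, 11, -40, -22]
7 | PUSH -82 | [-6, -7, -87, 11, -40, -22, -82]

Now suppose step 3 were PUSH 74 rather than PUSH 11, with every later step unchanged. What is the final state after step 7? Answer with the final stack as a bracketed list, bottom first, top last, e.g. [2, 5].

(re-executing from step 3 with the substitution; state before step 3: [-6, -7, -87])
3 | PUSH 74 | [-6, -7, -87, 74]
4 | PUSH -22 | [-6, -7, -87, 74, -22]
5 | PUSH -40 | [-6, -7, -87, 74, -22, -40]
6 | SWAP | [-6, -7, -87, 74, -40, -22]
7 | PUSH -82 | [-6, -7, -87, 74, -40, -22, -82]

[-6, -7, -87, 74, -40, -22, -82]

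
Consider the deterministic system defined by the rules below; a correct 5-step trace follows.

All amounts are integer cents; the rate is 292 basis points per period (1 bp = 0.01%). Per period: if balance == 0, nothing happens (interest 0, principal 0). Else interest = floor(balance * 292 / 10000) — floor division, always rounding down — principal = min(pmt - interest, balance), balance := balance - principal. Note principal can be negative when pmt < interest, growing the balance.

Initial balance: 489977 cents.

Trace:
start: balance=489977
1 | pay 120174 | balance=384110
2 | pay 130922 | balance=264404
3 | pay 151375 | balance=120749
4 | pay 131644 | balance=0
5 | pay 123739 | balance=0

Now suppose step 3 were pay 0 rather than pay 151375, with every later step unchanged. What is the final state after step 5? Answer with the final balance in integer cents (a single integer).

29021

(re-executing from step 3 with the substitution; state before step 3: balance=264404)
3 | pay 0 | balance=272124
4 | pay 131644 | balance=148426
5 | pay 123739 | balance=29021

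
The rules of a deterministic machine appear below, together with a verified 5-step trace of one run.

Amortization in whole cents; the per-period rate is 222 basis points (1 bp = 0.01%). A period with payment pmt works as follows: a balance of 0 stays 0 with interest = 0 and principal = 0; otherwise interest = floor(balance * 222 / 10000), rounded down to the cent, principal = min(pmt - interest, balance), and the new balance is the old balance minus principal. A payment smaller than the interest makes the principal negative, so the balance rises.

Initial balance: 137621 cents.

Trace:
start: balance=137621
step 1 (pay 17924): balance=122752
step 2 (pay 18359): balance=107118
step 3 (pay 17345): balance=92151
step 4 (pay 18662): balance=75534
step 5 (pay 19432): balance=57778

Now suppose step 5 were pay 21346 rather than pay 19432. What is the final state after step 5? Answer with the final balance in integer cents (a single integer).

55864

(re-executing from step 5 with the substitution; state before step 5: balance=75534)
step 5 (pay 21346): balance=55864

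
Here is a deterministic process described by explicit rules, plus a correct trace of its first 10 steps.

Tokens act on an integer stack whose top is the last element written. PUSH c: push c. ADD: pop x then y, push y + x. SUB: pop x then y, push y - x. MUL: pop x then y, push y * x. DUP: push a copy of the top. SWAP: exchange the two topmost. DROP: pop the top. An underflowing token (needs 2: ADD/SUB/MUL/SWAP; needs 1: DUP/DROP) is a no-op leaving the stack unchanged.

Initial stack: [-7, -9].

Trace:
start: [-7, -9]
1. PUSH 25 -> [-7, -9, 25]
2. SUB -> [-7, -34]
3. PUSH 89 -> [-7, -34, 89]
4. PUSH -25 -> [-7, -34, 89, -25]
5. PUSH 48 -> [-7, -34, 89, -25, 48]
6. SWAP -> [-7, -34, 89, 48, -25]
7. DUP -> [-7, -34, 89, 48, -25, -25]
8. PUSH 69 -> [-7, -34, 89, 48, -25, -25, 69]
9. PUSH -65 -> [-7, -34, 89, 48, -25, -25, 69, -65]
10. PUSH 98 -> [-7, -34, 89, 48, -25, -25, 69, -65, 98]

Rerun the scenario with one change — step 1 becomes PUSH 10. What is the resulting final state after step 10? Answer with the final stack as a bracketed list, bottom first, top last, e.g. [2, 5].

(re-executing from step 1 with the substitution; state before step 1: [-7, -9])
1. PUSH 10 -> [-7, -9, 10]
2. SUB -> [-7, -19]
3. PUSH 89 -> [-7, -19, 89]
4. PUSH -25 -> [-7, -19, 89, -25]
5. PUSH 48 -> [-7, -19, 89, -25, 48]
6. SWAP -> [-7, -19, 89, 48, -25]
7. DUP -> [-7, -19, 89, 48, -25, -25]
8. PUSH 69 -> [-7, -19, 89, 48, -25, -25, 69]
9. PUSH -65 -> [-7, -19, 89, 48, -25, -25, 69, -65]
10. PUSH 98 -> [-7, -19, 89, 48, -25, -25, 69, -65, 98]

[-7, -19, 89, 48, -25, -25, 69, -65, 98]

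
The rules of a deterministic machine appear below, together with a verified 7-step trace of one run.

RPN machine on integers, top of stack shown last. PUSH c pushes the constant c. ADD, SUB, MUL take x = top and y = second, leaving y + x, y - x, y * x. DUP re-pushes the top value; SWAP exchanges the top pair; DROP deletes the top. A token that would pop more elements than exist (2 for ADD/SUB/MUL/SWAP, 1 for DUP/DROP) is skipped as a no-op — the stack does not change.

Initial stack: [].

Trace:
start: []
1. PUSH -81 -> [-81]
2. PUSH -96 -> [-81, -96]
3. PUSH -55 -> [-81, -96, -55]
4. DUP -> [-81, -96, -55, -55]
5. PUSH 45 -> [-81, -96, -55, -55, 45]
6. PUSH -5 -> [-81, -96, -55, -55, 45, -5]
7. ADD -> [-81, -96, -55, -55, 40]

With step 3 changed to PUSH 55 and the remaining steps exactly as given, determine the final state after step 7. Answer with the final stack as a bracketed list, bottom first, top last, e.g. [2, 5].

[-81, -96, 55, 55, 40]

(re-executing from step 3 with the substitution; state before step 3: [-81, -96])
3. PUSH 55 -> [-81, -96, 55]
4. DUP -> [-81, -96, 55, 55]
5. PUSH 45 -> [-81, -96, 55, 55, 45]
6. PUSH -5 -> [-81, -96, 55, 55, 45, -5]
7. ADD -> [-81, -96, 55, 55, 40]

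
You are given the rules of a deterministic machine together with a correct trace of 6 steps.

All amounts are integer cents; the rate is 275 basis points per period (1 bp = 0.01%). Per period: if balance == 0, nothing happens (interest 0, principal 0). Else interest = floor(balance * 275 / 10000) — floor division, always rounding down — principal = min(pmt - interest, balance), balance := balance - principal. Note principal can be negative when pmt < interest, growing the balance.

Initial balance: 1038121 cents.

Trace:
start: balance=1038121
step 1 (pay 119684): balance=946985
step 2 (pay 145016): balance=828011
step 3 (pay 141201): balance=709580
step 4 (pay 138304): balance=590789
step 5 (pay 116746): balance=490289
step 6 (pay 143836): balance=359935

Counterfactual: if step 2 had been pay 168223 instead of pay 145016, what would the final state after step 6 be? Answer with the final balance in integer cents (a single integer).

(re-executing from step 2 with the substitution; state before step 2: balance=946985)
step 2 (pay 168223): balance=804804
step 3 (pay 141201): balance=685735
step 4 (pay 138304): balance=566288
step 5 (pay 116746): balance=465114
step 6 (pay 143836): balance=334068

334068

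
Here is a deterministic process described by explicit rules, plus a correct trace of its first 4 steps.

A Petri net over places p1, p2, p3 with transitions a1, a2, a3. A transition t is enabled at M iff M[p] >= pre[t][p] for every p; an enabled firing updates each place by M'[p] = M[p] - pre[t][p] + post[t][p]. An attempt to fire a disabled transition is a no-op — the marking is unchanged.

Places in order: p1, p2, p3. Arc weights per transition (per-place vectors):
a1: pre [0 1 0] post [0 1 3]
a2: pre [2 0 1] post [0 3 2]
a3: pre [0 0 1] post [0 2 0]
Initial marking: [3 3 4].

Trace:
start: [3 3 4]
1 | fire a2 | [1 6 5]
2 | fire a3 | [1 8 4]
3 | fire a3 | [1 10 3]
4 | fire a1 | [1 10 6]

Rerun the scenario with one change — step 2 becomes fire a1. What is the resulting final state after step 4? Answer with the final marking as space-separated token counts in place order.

1 8 10

(re-executing from step 2 with the substitution; state before step 2: [1 6 5])
2 | fire a1 | [1 6 8]
3 | fire a3 | [1 8 7]
4 | fire a1 | [1 8 10]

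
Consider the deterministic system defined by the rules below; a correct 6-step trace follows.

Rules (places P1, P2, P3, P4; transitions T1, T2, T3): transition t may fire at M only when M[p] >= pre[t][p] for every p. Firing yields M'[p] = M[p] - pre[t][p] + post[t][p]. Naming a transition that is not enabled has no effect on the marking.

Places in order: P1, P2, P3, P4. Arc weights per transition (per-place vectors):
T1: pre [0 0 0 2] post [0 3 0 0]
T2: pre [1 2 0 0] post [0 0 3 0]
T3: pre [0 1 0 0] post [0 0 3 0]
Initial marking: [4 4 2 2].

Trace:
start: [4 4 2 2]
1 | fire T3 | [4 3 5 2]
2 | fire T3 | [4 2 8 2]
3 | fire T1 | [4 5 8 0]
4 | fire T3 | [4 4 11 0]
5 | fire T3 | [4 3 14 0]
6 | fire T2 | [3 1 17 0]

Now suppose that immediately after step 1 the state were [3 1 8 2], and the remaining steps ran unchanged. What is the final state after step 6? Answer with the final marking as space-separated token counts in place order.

state after step 1 := [3 1 8 2]
2 | fire T3 | [3 0 11 2]
3 | fire T1 | [3 3 11 0]
4 | fire T3 | [3 2 14 0]
5 | fire T3 | [3 1 17 0]
6 | fire T2 | [3 1 17 0]

3 1 17 0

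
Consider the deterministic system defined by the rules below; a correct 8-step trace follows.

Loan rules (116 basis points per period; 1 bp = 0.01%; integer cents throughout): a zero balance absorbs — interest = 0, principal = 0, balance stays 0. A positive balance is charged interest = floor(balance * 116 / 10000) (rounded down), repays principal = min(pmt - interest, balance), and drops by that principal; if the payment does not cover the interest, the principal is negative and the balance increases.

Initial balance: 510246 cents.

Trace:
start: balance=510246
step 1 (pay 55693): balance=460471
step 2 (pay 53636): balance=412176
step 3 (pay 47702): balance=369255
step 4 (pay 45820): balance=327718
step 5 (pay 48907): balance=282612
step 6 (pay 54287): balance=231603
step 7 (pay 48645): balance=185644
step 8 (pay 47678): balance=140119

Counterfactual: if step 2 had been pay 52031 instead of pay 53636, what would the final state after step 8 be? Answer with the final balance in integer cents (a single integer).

141839

(re-executing from step 2 with the substitution; state before step 2: balance=460471)
step 2 (pay 52031): balance=413781
step 3 (pay 47702): balance=370878
step 4 (pay 45820): balance=329360
step 5 (pay 48907): balance=284273
step 6 (pay 54287): balance=233283
step 7 (pay 48645): balance=187344
step 8 (pay 47678): balance=141839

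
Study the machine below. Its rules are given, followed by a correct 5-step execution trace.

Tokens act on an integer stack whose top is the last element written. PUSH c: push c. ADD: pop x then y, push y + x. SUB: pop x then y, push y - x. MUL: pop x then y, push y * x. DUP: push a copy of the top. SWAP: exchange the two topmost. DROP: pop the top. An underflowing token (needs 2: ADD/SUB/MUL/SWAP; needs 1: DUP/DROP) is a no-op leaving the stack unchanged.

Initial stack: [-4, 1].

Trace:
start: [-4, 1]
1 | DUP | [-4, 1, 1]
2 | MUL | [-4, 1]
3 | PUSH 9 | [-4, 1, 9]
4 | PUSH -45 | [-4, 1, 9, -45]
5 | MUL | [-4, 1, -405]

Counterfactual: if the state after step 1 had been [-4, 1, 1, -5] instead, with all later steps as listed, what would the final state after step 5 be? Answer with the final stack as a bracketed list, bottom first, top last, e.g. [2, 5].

state after step 1 := [-4, 1, 1, -5]
2 | MUL | [-4, 1, -5]
3 | PUSH 9 | [-4, 1, -5, 9]
4 | PUSH -45 | [-4, 1, -5, 9, -45]
5 | MUL | [-4, 1, -5, -405]

[-4, 1, -5, -405]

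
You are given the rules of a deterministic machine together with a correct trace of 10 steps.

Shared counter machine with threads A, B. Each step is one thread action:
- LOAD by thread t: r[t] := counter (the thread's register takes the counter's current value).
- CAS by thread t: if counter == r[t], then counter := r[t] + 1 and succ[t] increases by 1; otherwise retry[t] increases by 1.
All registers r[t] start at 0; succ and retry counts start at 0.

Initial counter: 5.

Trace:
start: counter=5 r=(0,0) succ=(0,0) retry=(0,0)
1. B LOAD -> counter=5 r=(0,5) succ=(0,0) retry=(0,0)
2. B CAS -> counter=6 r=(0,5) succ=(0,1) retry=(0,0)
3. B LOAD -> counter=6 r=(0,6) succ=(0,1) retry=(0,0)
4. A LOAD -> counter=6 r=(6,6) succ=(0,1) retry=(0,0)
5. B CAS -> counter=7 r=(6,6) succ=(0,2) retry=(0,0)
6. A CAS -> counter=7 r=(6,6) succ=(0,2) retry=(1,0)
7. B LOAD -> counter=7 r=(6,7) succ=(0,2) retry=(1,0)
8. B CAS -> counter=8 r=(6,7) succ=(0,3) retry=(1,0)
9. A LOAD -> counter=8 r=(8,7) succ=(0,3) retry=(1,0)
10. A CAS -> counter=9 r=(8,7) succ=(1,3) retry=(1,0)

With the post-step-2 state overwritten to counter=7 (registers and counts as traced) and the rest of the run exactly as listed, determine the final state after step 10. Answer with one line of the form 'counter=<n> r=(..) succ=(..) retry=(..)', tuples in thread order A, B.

counter=10 r=(9,8) succ=(1,3) retry=(1,0)

state after step 2 := counter=7 r=(0,5) succ=(0,1) retry=(0,0)
3. B LOAD -> counter=7 r=(0,7) succ=(0,1) retry=(0,0)
4. A LOAD -> counter=7 r=(7,7) succ=(0,1) retry=(0,0)
5. B CAS -> counter=8 r=(7,7) succ=(0,2) retry=(0,0)
6. A CAS -> counter=8 r=(7,7) succ=(0,2) retry=(1,0)
7. B LOAD -> counter=8 r=(7,8) succ=(0,2) retry=(1,0)
8. B CAS -> counter=9 r=(7,8) succ=(0,3) retry=(1,0)
9. A LOAD -> counter=9 r=(9,8) succ=(0,3) retry=(1,0)
10. A CAS -> counter=10 r=(9,8) succ=(1,3) retry=(1,0)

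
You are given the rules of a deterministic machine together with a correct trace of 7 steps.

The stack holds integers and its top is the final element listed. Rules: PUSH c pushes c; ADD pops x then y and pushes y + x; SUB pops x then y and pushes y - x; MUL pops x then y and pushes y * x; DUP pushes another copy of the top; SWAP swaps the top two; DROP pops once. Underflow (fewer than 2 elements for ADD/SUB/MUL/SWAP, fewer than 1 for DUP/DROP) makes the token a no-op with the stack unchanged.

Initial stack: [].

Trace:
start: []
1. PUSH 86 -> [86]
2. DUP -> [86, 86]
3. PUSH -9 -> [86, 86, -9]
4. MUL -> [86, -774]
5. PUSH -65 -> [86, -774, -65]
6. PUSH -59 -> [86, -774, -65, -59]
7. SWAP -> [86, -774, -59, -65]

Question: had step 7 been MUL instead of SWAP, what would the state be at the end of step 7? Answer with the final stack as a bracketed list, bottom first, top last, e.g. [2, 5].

[86, -774, 3835]

(re-executing from step 7 with the substitution; state before step 7: [86, -774, -65, -59])
7. MUL -> [86, -774, 3835]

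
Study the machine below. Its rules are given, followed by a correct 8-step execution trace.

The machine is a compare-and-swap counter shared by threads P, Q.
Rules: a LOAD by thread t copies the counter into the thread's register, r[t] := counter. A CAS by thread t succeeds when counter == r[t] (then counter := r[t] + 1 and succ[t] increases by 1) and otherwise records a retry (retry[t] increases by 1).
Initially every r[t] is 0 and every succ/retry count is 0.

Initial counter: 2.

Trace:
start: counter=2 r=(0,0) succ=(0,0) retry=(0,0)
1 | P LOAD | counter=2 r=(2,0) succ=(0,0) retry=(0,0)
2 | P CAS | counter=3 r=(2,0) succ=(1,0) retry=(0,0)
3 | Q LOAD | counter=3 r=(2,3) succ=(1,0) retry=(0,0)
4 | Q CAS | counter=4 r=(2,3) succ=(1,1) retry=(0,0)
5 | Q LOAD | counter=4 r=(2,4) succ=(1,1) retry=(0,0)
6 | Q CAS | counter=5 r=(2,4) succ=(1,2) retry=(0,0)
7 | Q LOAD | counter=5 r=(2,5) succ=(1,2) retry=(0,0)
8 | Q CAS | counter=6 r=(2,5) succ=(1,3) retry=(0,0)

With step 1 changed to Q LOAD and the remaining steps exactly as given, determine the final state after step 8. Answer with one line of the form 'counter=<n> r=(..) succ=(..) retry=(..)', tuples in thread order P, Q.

(re-executing from step 1 with the substitution; state before step 1: counter=2 r=(0,0) succ=(0,0) retry=(0,0))
1 | Q LOAD | counter=2 r=(0,2) succ=(0,0) retry=(0,0)
2 | P CAS | counter=2 r=(0,2) succ=(0,0) retry=(1,0)
3 | Q LOAD | counter=2 r=(0,2) succ=(0,0) retry=(1,0)
4 | Q CAS | counter=3 r=(0,2) succ=(0,1) retry=(1,0)
5 | Q LOAD | counter=3 r=(0,3) succ=(0,1) retry=(1,0)
6 | Q CAS | counter=4 r=(0,3) succ=(0,2) retry=(1,0)
7 | Q LOAD | counter=4 r=(0,4) succ=(0,2) retry=(1,0)
8 | Q CAS | counter=5 r=(0,4) succ=(0,3) retry=(1,0)

counter=5 r=(0,4) succ=(0,3) retry=(1,0)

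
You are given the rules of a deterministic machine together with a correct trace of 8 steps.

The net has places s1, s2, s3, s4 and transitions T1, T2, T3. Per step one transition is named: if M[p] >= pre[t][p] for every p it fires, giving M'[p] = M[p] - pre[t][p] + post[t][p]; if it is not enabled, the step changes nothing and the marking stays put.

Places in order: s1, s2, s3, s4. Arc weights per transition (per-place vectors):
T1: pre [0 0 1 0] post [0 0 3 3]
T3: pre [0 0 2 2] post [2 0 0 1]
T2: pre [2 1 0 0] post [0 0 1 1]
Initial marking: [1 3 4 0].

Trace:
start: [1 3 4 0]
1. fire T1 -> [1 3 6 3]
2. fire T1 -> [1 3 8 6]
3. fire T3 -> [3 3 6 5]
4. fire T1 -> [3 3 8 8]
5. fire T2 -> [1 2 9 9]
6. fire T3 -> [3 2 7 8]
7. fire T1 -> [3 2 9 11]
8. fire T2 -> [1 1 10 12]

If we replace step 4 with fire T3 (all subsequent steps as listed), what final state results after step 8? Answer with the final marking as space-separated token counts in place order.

(re-executing from step 4 with the substitution; state before step 4: [3 3 6 5])
4. fire T3 -> [5 3 4 4]
5. fire T2 -> [3 2 5 5]
6. fire T3 -> [5 2 3 4]
7. fire T1 -> [5 2 5 7]
8. fire T2 -> [3 1 6 8]

3 1 6 8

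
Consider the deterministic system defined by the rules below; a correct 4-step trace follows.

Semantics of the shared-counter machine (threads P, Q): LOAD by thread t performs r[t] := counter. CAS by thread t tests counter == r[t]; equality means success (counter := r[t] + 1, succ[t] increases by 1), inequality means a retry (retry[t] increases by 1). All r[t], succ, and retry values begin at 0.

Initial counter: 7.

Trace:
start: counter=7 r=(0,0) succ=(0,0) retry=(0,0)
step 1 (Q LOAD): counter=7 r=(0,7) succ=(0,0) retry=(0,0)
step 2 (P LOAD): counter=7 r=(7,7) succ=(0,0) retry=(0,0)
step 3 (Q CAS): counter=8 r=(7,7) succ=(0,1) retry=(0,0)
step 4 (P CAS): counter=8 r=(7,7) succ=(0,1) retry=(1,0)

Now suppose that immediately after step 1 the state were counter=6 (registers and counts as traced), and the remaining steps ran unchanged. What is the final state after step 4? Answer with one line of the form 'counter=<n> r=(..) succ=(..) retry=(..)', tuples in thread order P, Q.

state after step 1 := counter=6 r=(0,7) succ=(0,0) retry=(0,0)
step 2 (P LOAD): counter=6 r=(6,7) succ=(0,0) retry=(0,0)
step 3 (Q CAS): counter=6 r=(6,7) succ=(0,0) retry=(0,1)
step 4 (P CAS): counter=7 r=(6,7) succ=(1,0) retry=(0,1)

counter=7 r=(6,7) succ=(1,0) retry=(0,1)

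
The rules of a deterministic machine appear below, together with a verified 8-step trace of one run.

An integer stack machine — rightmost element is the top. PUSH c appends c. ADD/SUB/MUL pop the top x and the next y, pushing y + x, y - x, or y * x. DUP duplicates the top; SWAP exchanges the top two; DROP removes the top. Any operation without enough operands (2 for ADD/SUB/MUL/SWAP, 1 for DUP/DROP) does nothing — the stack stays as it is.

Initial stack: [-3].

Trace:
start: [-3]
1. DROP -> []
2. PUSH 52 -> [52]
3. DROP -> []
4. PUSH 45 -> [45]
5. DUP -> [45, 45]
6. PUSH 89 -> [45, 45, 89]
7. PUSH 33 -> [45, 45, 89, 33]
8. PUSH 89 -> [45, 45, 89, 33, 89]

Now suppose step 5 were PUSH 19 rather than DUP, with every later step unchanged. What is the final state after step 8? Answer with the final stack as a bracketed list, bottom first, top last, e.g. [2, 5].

(re-executing from step 5 with the substitution; state before step 5: [45])
5. PUSH 19 -> [45, 19]
6. PUSH 89 -> [45, 19, 89]
7. PUSH 33 -> [45, 19, 89, 33]
8. PUSH 89 -> [45, 19, 89, 33, 89]

[45, 19, 89, 33, 89]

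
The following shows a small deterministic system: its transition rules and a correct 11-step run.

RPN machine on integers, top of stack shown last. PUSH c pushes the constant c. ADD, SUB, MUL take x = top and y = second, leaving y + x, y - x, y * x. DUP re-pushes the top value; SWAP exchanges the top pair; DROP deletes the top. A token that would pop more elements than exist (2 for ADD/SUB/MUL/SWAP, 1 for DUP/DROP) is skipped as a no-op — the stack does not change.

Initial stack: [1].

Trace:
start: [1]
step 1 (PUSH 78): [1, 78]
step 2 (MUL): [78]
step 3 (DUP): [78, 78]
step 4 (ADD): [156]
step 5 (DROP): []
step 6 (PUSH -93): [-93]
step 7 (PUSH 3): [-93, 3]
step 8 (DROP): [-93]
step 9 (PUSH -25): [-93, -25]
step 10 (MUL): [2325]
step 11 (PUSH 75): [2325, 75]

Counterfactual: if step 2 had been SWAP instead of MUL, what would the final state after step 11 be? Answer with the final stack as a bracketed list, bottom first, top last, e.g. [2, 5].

(re-executing from step 2 with the substitution; state before step 2: [1, 78])
step 2 (SWAP): [78, 1]
step 3 (DUP): [78, 1, 1]
step 4 (ADD): [78, 2]
step 5 (DROP): [78]
step 6 (PUSH -93): [78, -93]
step 7 (PUSH 3): [78, -93, 3]
step 8 (DROP): [78, -93]
step 9 (PUSH -25): [78, -93, -25]
step 10 (MUL): [78, 2325]
step 11 (PUSH 75): [78, 2325, 75]

[78, 2325, 75]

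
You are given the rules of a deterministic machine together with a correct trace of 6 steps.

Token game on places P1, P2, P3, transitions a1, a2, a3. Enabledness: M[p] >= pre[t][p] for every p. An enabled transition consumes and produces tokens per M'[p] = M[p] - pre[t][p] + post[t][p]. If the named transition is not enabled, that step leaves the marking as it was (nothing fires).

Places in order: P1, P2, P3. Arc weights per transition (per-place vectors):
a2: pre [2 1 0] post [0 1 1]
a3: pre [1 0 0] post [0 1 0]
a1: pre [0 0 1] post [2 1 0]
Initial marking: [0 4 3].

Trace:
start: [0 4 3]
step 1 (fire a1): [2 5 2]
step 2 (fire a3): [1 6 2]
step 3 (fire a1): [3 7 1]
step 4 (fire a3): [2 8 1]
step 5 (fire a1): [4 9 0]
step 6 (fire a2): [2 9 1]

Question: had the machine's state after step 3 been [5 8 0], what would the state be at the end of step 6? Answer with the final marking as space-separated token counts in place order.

state after step 3 := [5 8 0]
step 4 (fire a3): [4 9 0]
step 5 (fire a1): [4 9 0]
step 6 (fire a2): [2 9 1]

2 9 1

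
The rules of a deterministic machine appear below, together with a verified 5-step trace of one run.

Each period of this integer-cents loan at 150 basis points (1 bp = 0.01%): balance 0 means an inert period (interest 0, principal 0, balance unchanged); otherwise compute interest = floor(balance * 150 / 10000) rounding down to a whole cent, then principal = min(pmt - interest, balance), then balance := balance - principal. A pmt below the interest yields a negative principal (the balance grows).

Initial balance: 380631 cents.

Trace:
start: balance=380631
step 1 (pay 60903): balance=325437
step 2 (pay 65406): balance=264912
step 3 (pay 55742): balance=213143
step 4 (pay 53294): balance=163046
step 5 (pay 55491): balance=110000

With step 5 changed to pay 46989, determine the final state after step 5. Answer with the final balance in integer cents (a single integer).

(re-executing from step 5 with the substitution; state before step 5: balance=163046)
step 5 (pay 46989): balance=118502

118502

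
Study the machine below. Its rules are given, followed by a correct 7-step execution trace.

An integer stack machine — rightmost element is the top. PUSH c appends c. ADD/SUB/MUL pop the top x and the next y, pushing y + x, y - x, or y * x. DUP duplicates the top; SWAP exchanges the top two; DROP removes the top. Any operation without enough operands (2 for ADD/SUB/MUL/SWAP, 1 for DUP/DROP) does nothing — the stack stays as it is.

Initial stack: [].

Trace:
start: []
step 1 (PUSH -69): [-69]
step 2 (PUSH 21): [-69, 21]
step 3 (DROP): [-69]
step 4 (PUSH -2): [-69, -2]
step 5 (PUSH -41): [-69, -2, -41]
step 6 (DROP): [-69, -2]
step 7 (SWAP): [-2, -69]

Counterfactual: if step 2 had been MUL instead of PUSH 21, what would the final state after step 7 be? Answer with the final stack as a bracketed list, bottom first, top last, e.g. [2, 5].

(re-executing from step 2 with the substitution; state before step 2: [-69])
step 2 (MUL): [-69]
step 3 (DROP): []
step 4 (PUSH -2): [-2]
step 5 (PUSH -41): [-2, -41]
step 6 (DROP): [-2]
step 7 (SWAP): [-2]

[-2]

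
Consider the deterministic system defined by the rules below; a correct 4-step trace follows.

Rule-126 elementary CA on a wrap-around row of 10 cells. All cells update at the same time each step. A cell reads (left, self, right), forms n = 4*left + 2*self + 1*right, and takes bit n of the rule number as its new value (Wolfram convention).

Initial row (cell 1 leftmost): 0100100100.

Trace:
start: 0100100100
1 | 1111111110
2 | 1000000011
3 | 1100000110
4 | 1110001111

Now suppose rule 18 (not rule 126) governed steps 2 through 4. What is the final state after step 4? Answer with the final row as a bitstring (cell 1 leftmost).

0000000000

(re-executing steps 2..4 under rule 18; state before step 2: 1111111110)
2 | 0000000000
3 | 0000000000
4 | 0000000000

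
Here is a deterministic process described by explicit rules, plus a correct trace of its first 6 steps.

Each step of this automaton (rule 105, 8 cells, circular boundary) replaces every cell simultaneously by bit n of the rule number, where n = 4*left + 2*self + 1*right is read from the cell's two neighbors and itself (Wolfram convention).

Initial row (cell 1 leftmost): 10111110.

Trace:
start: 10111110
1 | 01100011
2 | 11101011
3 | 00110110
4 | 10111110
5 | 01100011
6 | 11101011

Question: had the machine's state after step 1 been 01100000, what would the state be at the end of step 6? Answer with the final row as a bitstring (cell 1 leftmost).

01101111

state after step 1 := 01100000
2 | 01101111
3 | 11111001
4 | 00001001
5 | 01100000
6 | 01101111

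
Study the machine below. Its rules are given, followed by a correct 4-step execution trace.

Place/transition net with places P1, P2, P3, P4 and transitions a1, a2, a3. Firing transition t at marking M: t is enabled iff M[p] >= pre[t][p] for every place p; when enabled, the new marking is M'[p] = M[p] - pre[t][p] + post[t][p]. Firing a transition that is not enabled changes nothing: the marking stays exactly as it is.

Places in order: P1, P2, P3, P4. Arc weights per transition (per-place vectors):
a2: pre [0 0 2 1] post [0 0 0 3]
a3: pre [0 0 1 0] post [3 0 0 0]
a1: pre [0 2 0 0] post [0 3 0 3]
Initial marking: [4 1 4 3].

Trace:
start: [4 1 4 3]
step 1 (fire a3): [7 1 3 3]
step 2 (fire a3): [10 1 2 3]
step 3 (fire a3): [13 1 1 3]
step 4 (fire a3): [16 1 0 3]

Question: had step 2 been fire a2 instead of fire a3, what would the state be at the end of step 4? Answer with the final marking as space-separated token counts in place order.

(re-executing from step 2 with the substitution; state before step 2: [7 1 3 3])
step 2 (fire a2): [7 1 1 5]
step 3 (fire a3): [10 1 0 5]
step 4 (fire a3): [10 1 0 5]

10 1 0 5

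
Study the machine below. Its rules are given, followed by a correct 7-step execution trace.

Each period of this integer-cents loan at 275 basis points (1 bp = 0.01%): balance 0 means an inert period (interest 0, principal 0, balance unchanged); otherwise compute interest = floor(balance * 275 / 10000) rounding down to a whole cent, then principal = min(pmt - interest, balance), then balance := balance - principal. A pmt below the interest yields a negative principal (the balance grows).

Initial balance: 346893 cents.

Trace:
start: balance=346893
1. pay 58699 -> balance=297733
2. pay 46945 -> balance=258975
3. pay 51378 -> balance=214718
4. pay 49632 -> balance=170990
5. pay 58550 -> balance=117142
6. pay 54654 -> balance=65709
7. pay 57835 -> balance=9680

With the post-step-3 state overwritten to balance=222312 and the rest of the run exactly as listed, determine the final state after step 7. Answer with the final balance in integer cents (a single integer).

state after step 3 := balance=222312
4. pay 49632 -> balance=178793
5. pay 58550 -> balance=125159
6. pay 54654 -> balance=73946
7. pay 57835 -> balance=18144

18144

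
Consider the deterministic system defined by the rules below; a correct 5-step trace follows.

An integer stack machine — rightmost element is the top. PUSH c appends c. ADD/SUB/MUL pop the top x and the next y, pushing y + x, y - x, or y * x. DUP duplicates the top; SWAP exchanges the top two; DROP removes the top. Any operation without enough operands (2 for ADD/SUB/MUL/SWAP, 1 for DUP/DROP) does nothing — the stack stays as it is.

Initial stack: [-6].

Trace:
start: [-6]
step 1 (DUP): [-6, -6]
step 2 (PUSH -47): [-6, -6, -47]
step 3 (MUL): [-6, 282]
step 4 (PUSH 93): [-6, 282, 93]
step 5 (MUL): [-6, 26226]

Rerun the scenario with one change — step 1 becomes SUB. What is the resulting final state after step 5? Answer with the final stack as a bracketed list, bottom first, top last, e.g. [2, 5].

[26226]

(re-executing from step 1 with the substitution; state before step 1: [-6])
step 1 (SUB): [-6]
step 2 (PUSH -47): [-6, -47]
step 3 (MUL): [282]
step 4 (PUSH 93): [282, 93]
step 5 (MUL): [26226]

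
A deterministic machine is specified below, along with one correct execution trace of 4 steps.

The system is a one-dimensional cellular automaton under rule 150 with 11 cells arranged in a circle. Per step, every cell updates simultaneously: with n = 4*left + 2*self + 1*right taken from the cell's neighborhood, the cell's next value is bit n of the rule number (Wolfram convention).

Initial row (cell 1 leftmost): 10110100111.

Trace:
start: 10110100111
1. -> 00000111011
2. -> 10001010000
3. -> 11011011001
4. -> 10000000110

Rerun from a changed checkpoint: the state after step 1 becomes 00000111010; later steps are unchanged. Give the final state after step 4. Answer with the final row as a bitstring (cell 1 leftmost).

state after step 1 := 00000111010
2. -> 00001010011
3. -> 10011011100
4. -> 11100001011

11100001011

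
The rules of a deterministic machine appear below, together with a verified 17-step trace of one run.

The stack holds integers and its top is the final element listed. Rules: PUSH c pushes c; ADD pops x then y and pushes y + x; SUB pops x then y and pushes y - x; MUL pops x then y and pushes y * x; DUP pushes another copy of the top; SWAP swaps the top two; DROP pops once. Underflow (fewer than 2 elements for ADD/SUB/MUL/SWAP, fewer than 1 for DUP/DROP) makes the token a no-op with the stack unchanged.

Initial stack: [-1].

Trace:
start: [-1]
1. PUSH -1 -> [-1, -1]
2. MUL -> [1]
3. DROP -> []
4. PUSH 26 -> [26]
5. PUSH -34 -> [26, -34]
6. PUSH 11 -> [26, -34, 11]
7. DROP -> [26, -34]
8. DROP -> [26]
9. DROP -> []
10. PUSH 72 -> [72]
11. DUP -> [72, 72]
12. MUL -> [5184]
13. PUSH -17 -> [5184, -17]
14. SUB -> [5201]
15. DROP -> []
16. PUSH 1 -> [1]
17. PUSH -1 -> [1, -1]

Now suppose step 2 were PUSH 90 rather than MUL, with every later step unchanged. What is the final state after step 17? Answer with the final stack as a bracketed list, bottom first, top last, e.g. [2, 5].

(re-executing from step 2 with the substitution; state before step 2: [-1, -1])
2. PUSH 90 -> [-1, -1, 90]
3. DROP -> [-1, -1]
4. PUSH 26 -> [-1, -1, 26]
5. PUSH -34 -> [-1, -1, 26, -34]
6. PUSH 11 -> [-1, -1, 26, -34, 11]
7. DROP -> [-1, -1, 26, -34]
8. DROP -> [-1, -1, 26]
9. DROP -> [-1, -1]
10. PUSH 72 -> [-1, -1, 72]
11. DUP -> [-1, -1, 72, 72]
12. MUL -> [-1, -1, 5184]
13. PUSH -17 -> [-1, -1, 5184, -17]
14. SUB -> [-1, -1, 5201]
15. DROP -> [-1, -1]
16. PUSH 1 -> [-1, -1, 1]
17. PUSH -1 -> [-1, -1, 1, -1]

[-1, -1, 1, -1]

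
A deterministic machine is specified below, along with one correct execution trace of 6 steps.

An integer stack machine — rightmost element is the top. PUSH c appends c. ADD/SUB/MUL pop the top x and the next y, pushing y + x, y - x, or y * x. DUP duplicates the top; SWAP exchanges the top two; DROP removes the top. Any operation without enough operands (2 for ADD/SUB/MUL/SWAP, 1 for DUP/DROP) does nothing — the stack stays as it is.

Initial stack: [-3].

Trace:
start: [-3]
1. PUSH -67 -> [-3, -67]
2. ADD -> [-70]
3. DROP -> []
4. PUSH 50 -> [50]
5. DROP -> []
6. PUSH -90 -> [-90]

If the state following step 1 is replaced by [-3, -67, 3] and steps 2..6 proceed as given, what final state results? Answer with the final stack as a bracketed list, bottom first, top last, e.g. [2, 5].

state after step 1 := [-3, -67, 3]
2. ADD -> [-3, -64]
3. DROP -> [-3]
4. PUSH 50 -> [-3, 50]
5. DROP -> [-3]
6. PUSH -90 -> [-3, -90]

[-3, -90]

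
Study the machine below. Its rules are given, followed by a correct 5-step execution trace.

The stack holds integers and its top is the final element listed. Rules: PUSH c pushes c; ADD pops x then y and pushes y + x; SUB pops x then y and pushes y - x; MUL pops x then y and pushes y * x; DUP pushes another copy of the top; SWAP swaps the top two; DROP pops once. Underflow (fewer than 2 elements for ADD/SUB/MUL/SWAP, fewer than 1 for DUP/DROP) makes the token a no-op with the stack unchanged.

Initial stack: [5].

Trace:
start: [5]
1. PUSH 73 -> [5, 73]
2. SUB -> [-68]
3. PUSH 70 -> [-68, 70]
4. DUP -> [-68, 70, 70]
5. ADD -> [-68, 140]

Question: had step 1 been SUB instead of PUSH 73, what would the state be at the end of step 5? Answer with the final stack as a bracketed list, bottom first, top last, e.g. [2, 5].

(re-executing from step 1 with the substitution; state before step 1: [5])
1. SUB -> [5]
2. SUB -> [5]
3. PUSH 70 -> [5, 70]
4. DUP -> [5, 70, 70]
5. ADD -> [5, 140]

[5, 140]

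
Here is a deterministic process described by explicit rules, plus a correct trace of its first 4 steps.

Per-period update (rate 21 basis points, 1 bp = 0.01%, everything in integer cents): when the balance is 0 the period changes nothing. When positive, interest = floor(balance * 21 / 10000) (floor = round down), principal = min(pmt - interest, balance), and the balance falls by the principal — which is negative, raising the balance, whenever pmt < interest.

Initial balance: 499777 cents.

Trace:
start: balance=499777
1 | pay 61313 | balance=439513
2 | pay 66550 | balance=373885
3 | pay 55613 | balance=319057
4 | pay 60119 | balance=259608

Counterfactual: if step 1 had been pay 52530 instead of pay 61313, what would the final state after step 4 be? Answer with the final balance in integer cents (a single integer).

(re-executing from step 1 with the substitution; state before step 1: balance=499777)
1 | pay 52530 | balance=448296
2 | pay 66550 | balance=382687
3 | pay 55613 | balance=327877
4 | pay 60119 | balance=268446

268446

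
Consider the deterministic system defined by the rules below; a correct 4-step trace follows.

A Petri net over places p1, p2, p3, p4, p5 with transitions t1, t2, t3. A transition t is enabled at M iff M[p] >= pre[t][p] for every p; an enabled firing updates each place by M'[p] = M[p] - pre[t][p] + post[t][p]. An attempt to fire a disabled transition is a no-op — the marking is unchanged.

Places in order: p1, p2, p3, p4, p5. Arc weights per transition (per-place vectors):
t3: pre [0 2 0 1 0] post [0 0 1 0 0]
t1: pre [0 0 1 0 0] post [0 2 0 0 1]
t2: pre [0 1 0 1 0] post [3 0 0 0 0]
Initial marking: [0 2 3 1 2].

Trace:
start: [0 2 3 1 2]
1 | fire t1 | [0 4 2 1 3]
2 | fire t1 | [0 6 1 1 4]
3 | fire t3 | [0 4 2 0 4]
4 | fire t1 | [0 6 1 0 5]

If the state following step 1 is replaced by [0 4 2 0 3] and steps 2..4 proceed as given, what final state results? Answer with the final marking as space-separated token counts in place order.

state after step 1 := [0 4 2 0 3]
2 | fire t1 | [0 6 1 0 4]
3 | fire t3 | [0 6 1 0 4]
4 | fire t1 | [0 8 0 0 5]

0 8 0 0 5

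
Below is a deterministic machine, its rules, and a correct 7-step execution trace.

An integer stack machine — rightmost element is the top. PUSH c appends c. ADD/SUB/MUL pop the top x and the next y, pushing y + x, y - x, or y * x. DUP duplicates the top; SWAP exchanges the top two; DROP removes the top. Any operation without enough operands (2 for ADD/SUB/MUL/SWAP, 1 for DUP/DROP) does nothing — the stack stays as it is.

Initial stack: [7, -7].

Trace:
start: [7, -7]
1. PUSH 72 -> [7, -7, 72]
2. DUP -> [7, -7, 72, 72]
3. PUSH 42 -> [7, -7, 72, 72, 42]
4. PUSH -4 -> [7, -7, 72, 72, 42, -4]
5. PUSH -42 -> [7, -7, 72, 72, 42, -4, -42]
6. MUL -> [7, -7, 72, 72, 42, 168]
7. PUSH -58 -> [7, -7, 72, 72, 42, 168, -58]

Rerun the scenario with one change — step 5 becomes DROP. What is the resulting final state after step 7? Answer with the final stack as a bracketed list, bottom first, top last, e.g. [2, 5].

(re-executing from step 5 with the substitution; state before step 5: [7, -7, 72, 72, 42, -4])
5. DROP -> [7, -7, 72, 72, 42]
6. MUL -> [7, -7, 72, 3024]
7. PUSH -58 -> [7, -7, 72, 3024, -58]

[7, -7, 72, 3024, -58]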